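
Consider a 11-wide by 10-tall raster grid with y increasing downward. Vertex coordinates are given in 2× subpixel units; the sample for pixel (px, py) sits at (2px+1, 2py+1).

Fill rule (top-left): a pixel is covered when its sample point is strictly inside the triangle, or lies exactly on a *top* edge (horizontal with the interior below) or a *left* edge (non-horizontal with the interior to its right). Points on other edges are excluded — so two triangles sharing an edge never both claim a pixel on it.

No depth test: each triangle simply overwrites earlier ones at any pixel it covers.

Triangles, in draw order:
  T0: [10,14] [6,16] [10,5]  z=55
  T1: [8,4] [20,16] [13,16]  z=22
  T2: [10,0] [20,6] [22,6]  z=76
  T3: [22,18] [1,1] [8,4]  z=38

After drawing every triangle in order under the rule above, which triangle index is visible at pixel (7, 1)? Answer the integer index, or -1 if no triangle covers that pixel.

T0:
  2·area = 36
  edge (10, 14)→(6, 16): d=(-4,2) right/bottom  bias=-1
  edge (6, 16)→(10, 5): d=(4,-11) top-left  bias=+0
  edge (10, 5)→(10, 14): d=(0,9) right/bottom  bias=-1
    (4,4)@(9, 9): e=[22,5,9] → █
    (5,4)@(11, 9): e=[18,27,-9] → ·
    (4,5)@(9, 11): e=[14,13,9] → █
    (5,5)@(11, 11): e=[10,35,-9] → ·
    (4,6)@(9, 13): e=[6,21,9] → █
    (5,6)@(11, 13): e=[2,43,-9] → ·
    (3,7)@(7, 15): e=[2,7,27] → █
    (4,7)@(9, 15): e=[-2,29,9] → ·
    (3,8)@(7, 17): e=[-6,15,27] → ·
  covered (4 px):
    · · · · · · · · · · ·
    · · · · · · · · · · ·
    · · · · · · · · · · ·
    · · · · · · · · · · ·
    · · · · █ · · · · · ·
    · · · · █ · · · · · ·
    · · · · █ · · · · · ·
    · · · █ · · · · · · ·
    · · · · · · · · · · ·
    · · · · · · · · · · ·
T1:
  2·area = 84
  edge (8, 4)→(20, 16): d=(12,12) right/bottom  bias=-1
  edge (20, 16)→(13, 16): d=(-7,0) right/bottom  bias=-1
  edge (13, 16)→(8, 4): d=(-5,-12) top-left  bias=+0
    (2,0)@(5, 1): e=[0,105,-21] → ·  [on edge]
    (3,1)@(7, 3): e=[0,91,-7] → ·  [on edge]
    (4,2)@(9, 5): e=[0,77,7] → ·  [on edge]
    (5,3)@(11, 7): e=[0,63,21] → ·  [on edge]
    (5,4)@(11, 9): e=[24,49,11] → █
    (6,4)@(13, 9): e=[0,49,35] → ·  [on edge]
    (5,5)@(11, 11): e=[48,35,1] → █
    (6,5)@(13, 11): e=[24,35,25] → █
    (7,5)@(15, 11): e=[0,35,49] → ·  [on edge]
    (5,6)@(11, 13): e=[72,21,-9] → ·
    (6,6)@(13, 13): e=[48,21,15] → █
    (7,6)@(15, 13): e=[24,21,39] → █
    (8,6)@(17, 13): e=[0,21,63] → ·  [on edge]
    (9,7)@(19, 15): e=[0,7,77] → ·  [on edge]
    (10,8)@(21, 17): e=[0,-7,91] → ·  [on edge]
  covered (8 px):
    · · · · · · · · · · ·
    · · · · · · · · · · ·
    · · · · · · · · · · ·
    · · · · · · · · · · ·
    · · · · · █ · · · · ·
    · · · · · █ █ · · · ·
    · · · · · · █ █ · · ·
    · · · · · · █ █ █ · ·
    · · · · · · · · · · ·
    · · · · · · · · · · ·
T2:
  2·area = 12  (B↔C swapped to make it positive)
  edge (10, 0)→(22, 6): d=(12,6) right/bottom  bias=-1
  edge (22, 6)→(20, 6): d=(-2,0) right/bottom  bias=-1
  edge (20, 6)→(10, 0): d=(-10,-6) top-left  bias=+0
    (7,1)@(15, 3): e=[6,6,0] → █  [on edge]
    (8,1)@(17, 3): e=[-6,6,12] → ·
    (7,2)@(15, 5): e=[30,2,-20] → ·
    (9,2)@(19, 5): e=[6,2,4] → █
    (10,2)@(21, 5): e=[-6,2,16] → ·
    (9,3)@(19, 7): e=[30,-2,-16] → ·
  covered (2 px):
    · · · · · · · · · · ·
    · · · · · · · █ · · ·
    · · · · · · · · · █ ·
    · · · · · · · · · · ·
    · · · · · · · · · · ·
    · · · · · · · · · · ·
    · · · · · · · · · · ·
    · · · · · · · · · · ·
    · · · · · · · · · · ·
    · · · · · · · · · · ·
T3:
  2·area = 56
  edge (22, 18)→(1, 1): d=(-21,-17) top-left  bias=+0
  edge (1, 1)→(8, 4): d=(7,3) right/bottom  bias=-1
  edge (8, 4)→(22, 18): d=(14,14) right/bottom  bias=-1
    (0,0)@(1, 1): e=[0,0,56] → ·  [on edge]
    (2,0)@(5, 1): e=[68,-12,0] → ·  [on edge]
    (2,1)@(5, 3): e=[26,2,28] → █
    (3,1)@(7, 3): e=[60,-4,0] → ·  [on edge]
    (2,2)@(5, 5): e=[-16,16,56] → ·
    (3,2)@(7, 5): e=[18,10,28] → █
    (4,2)@(9, 5): e=[52,4,0] → ·  [on edge]
    (3,3)@(7, 7): e=[-24,24,56] → ·
    (4,3)@(9, 7): e=[10,18,28] → █
    (5,3)@(11, 7): e=[44,12,0] → ·  [on edge]
    (7,3)@(15, 7): e=[112,0,-56] → ·  [on edge]
    (4,4)@(9, 9): e=[-32,32,56] → ·
    (6,4)@(13, 9): e=[36,20,0] → ·  [on edge]
    (7,5)@(15, 11): e=[28,28,0] → ·  [on edge]
    (8,6)@(17, 13): e=[20,36,0] → ·  [on edge]
    (9,7)@(19, 15): e=[12,44,0] → ·  [on edge]
    (10,8)@(21, 17): e=[4,52,0] → ·  [on edge]
  covered (4 px):
    · · · · · · · · · · ·
    · · █ · · · · · · · ·
    · · · █ · · · · · · ·
    · · · · █ · · · · · ·
    · · · · · █ · · · · ·
    · · · · · · · · · · ·
    · · · · · · · · · · ·
    · · · · · · · · · · ·
    · · · · · · · · · · ·
    · · · · · · · · · · ·

Z-buffer (winner per pixel, '.' = empty):
  . . . . . . . . . . .
  . . 3 . . . . 2 . . .
  . . . 3 . . . . . 2 .
  . . . . 3 . . . . . .
  . . . . 0 3 . . . . .
  . . . . 0 1 1 . . . .
  . . . . 0 . 1 1 . . .
  . . . 0 . . 1 1 1 . .
  . . . . . . . . . . .
  . . . . . . . . . . .

Result: 2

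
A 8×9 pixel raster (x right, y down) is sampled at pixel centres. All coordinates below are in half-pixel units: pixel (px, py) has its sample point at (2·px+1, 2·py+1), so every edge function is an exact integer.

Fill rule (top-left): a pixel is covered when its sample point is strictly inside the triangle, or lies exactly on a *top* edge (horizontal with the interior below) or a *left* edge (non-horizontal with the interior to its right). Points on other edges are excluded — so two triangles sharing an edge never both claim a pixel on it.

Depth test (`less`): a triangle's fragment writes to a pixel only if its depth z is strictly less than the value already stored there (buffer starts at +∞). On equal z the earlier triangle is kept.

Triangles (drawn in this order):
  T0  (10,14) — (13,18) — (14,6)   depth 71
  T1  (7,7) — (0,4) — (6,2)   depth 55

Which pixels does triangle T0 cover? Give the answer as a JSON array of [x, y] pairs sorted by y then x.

T0:
  2·area = 40  (B↔C swapped to make it positive)
  edge (10, 14)→(14, 6): d=(4,-8) top-left  bias=+0
  edge (14, 6)→(13, 18): d=(-1,12) right/bottom  bias=-1
  edge (13, 18)→(10, 14): d=(-3,-4) top-left  bias=+0
    (6,4)@(13, 9): e=[4,9,27] → █
    (7,4)@(15, 9): e=[20,-15,35] → ·
    (6,5)@(13, 11): e=[12,7,21] → █
    (7,5)@(15, 11): e=[28,-17,29] → ·
    (5,6)@(11, 13): e=[4,29,7] → █
    (7,6)@(15, 13): e=[36,-19,23] → ·
    (5,7)@(11, 15): e=[12,27,1] → █
    (7,7)@(15, 15): e=[44,-21,17] → ·
    (5,8)@(11, 17): e=[20,25,-5] → ·
    (6,8)@(13, 17): e=[36,1,3] → █
    (7,8)@(15, 17): e=[52,-23,11] → ·
  covered (7 px):
    · · · · · · · ·
    · · · · · · · ·
    · · · · · · · ·
    · · · · · · · ·
    · · · · · · █ ·
    · · · · · · █ ·
    · · · · · █ █ ·
    · · · · · █ █ ·
    · · · · · · █ ·
T1:
  2·area = 32
  edge (7, 7)→(0, 4): d=(-7,-3) top-left  bias=+0
  edge (0, 4)→(6, 2): d=(6,-2) top-left  bias=+0
  edge (6, 2)→(7, 7): d=(1,5) right/bottom  bias=-1
    (4,0)@(9, 1): e=[48,0,-16] → ·  [on edge]
    (1,1)@(3, 3): e=[16,0,16] → █  [on edge]
    (2,1)@(5, 3): e=[22,4,6] → █
    (3,1)@(7, 3): e=[28,8,-4] → ·
    (1,2)@(3, 5): e=[2,12,18] → █
    (3,2)@(7, 5): e=[14,20,-2] → ·
    (1,3)@(3, 7): e=[-12,24,20] → ·
    (2,3)@(5, 7): e=[-6,28,10] → ·
    (3,3)@(7, 7): e=[0,32,0] → ·  [on edge]
    (4,8)@(9, 17): e=[-64,96,0] → ·  [on edge]
  covered (4 px):
    · · · · · · · ·
    · █ █ · · · · ·
    · █ █ · · · · ·
    · · · · · · · ·
    · · · · · · · ·
    · · · · · · · ·
    · · · · · · · ·
    · · · · · · · ·
    · · · · · · · ·

Final: [[6,4],[6,5],[5,6],[6,6],[5,7],[6,7],[6,8]]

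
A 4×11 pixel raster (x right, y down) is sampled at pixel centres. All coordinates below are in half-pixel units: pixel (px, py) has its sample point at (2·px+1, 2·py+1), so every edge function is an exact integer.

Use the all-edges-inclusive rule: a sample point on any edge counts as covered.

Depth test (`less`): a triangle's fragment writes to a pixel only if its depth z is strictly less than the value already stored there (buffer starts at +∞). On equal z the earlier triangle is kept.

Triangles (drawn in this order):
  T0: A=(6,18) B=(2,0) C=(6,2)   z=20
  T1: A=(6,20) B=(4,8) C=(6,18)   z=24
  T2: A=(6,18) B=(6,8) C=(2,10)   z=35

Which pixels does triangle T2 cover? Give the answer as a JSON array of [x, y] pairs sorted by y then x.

T0:
  2·area = 64
  edge (6, 18)→(2, 0): d=(-4,-18) inclusive
  edge (2, 0)→(6, 2): d=(4,2) inclusive
  edge (6, 2)→(6, 18): d=(0,16) inclusive
    (1,0)@(3, 1): e=[14,2,48] → █
    (2,0)@(5, 1): e=[50,-2,16] → ·
    (1,1)@(3, 3): e=[6,10,48] → █
    (2,1)@(5, 3): e=[42,6,16] → █
    (3,1)@(7, 3): e=[78,2,-16] → ·
    (1,2)@(3, 5): e=[-2,18,48] → ·
    (2,2)@(5, 5): e=[34,14,16] → █
    (3,2)@(7, 5): e=[70,10,-16] → ·
    (2,3)@(5, 7): e=[26,22,16] → █
    (3,3)@(7, 7): e=[62,18,-16] → ·
    (2,4)@(5, 9): e=[18,30,16] → █
    (3,4)@(7, 9): e=[54,26,-16] → ·
  covered (8 px):
    · █ · ·
    · █ █ ·
    · · █ ·
    · · █ ·
    · · █ ·
    · · █ ·
    · · █ ·
    · · · ·
    · · · ·
    · · · ·
    · · · ·
T1:
  2·area = 4
  edge (6, 20)→(4, 8): d=(-2,-12) inclusive
  edge (4, 8)→(6, 18): d=(2,10) inclusive
  edge (6, 18)→(6, 20): d=(0,2) inclusive
    (1,1)@(3, 3): e=[-2,0,6] → ·  [on edge]
    (2,6)@(5, 13): e=[2,0,2] → █  [on edge]
    (3,6)@(7, 13): e=[26,-20,-2] → ·
    (2,7)@(5, 15): e=[-2,4,2] → ·
  covered (1 px):
    · · · ·
    · · · ·
    · · · ·
    · · · ·
    · · · ·
    · · · ·
    · · █ ·
    · · · ·
    · · · ·
    · · · ·
    · · · ·
T2:
  2·area = 40  (B↔C swapped to make it positive)
  edge (6, 18)→(2, 10): d=(-4,-8) inclusive
  edge (2, 10)→(6, 8): d=(4,-2) inclusive
  edge (6, 8)→(6, 18): d=(0,10) inclusive
    (2,4)@(5, 9): e=[28,2,10] → █
    (3,4)@(7, 9): e=[44,6,-10] → ·
    (1,5)@(3, 11): e=[4,6,30] → █
    (3,5)@(7, 11): e=[36,14,-10] → ·
    (1,6)@(3, 13): e=[-4,14,30] → ·
    (2,6)@(5, 13): e=[12,18,10] → █
    (3,6)@(7, 13): e=[28,22,-10] → ·
    (2,7)@(5, 15): e=[4,26,10] → █
    (3,7)@(7, 15): e=[20,30,-10] → ·
    (2,8)@(5, 17): e=[-4,34,10] → ·
  covered (5 px):
    · · · ·
    · · · ·
    · · · ·
    · · · ·
    · · █ ·
    · █ █ ·
    · · █ ·
    · · █ ·
    · · · ·
    · · · ·
    · · · ·

Answer: [[2,4],[1,5],[2,5],[2,6],[2,7]]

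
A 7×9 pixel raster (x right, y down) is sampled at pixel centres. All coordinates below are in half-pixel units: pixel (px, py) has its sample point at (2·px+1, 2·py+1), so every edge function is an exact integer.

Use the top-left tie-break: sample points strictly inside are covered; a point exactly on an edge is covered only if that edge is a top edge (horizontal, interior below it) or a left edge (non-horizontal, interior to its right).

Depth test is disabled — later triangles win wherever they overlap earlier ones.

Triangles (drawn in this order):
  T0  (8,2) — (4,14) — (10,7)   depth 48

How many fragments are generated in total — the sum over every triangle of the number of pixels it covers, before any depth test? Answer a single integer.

T0:
  2·area = 44  (B↔C swapped to make it positive)
  edge (8, 2)→(10, 7): d=(2,5) right/bottom  bias=-1
  edge (10, 7)→(4, 14): d=(-6,7) right/bottom  bias=-1
  edge (4, 14)→(8, 2): d=(4,-12) top-left  bias=+0
    (3,2)@(7, 5): e=[11,33,0] → #  [on edge]
    (4,2)@(9, 5): e=[1,19,24] → #
    (5,2)@(11, 5): e=[-9,5,48] → ·
    (3,3)@(7, 7): e=[15,21,8] → #
    (5,3)@(11, 7): e=[-5,-7,56] → ·
    (3,4)@(7, 9): e=[19,9,16] → #
    (4,4)@(9, 9): e=[9,-5,40] → ·
    (2,5)@(5, 11): e=[33,11,0] → #  [on edge]
    (3,5)@(7, 11): e=[23,-3,24] → ·
    (2,6)@(5, 13): e=[37,-1,8] → ·
    (1,8)@(3, 17): e=[55,-11,0] → ·  [on edge]
  covered (6 px):
    · · · · · · ·
    · · · · · · ·
    · · · # # · ·
    · · · # # · ·
    · · · # · · ·
    · · # · · · ·
    · · · · · · ·
    · · · · · · ·
    · · · · · · ·

Final: 6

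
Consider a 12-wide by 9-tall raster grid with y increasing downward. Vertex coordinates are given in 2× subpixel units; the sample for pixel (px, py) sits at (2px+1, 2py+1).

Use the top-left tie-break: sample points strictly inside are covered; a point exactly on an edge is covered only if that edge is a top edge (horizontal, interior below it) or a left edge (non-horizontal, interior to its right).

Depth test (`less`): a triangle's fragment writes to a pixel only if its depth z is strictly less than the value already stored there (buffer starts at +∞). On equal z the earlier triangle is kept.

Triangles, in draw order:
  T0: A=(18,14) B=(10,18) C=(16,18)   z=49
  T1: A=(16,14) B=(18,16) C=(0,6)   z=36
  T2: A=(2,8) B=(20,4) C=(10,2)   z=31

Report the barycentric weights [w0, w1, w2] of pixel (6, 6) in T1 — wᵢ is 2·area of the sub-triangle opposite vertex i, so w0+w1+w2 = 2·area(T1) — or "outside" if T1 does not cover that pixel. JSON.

T0:
  2·area = 24  (B↔C swapped to make it positive)
  edge (18, 14)→(16, 18): d=(-2,4) right/bottom  bias=-1
  edge (16, 18)→(10, 18): d=(-6,0) right/bottom  bias=-1
  edge (10, 18)→(18, 14): d=(8,-4) top-left  bias=+0
    (8,7)@(17, 15): e=[2,18,4] → █
    (9,7)@(19, 15): e=[-6,18,12] → ·
    (6,8)@(13, 17): e=[14,6,4] → █
    (7,8)@(15, 17): e=[6,6,12] → █
    (8,8)@(17, 17): e=[-2,6,20] → ·
  covered (3 px):
    · · · · · · · · · · · ·
    · · · · · · · · · · · ·
    · · · · · · · · · · · ·
    · · · · · · · · · · · ·
    · · · · · · · · · · · ·
    · · · · · · · · · · · ·
    · · · · · · · · · · · ·
    · · · · · · · · █ · · ·
    · · · · · · █ █ · · · ·
T1:
  2·area = 16
  edge (16, 14)→(18, 16): d=(2,2) right/bottom  bias=-1
  edge (18, 16)→(0, 6): d=(-18,-10) top-left  bias=+0
  edge (0, 6)→(16, 14): d=(16,8) right/bottom  bias=-1
    (1,0)@(3, 1): e=[0,120,-104] → ·  [on edge]
    (2,1)@(5, 3): e=[0,104,-88] → ·  [on edge]
    (3,2)@(7, 5): e=[0,88,-72] → ·  [on edge]
    (4,3)@(9, 7): e=[0,72,-56] → ·  [on edge]
    (5,4)@(11, 9): e=[0,56,-40] → ·  [on edge]
    (4,5)@(9, 11): e=[8,0,8] → █  [on edge]
    (5,5)@(11, 11): e=[4,20,-8] → ·
    (6,5)@(13, 11): e=[0,40,-24] → ·  [on edge]
    (4,6)@(9, 13): e=[12,-36,40] → ·
    (6,6)@(13, 13): e=[4,4,8] → █
    (7,6)@(15, 13): e=[0,24,-8] → ·  [on edge]
    (6,7)@(13, 15): e=[8,-32,40] → ·
    (8,7)@(17, 15): e=[0,8,8] → ·  [on edge]
    (9,8)@(19, 17): e=[0,-8,24] → ·  [on edge]
  covered (2 px):
    · · · · · · · · · · · ·
    · · · · · · · · · · · ·
    · · · · · · · · · · · ·
    · · · · · · · · · · · ·
    · · · · · · · · · · · ·
    · · · · █ · · · · · · ·
    · · · · · · █ · · · · ·
    · · · · · · · · · · · ·
    · · · · · · · · · · · ·
T2:
  2·area = 76  (B↔C swapped to make it positive)
  edge (2, 8)→(10, 2): d=(8,-6) top-left  bias=+0
  edge (10, 2)→(20, 4): d=(10,2) right/bottom  bias=-1
  edge (20, 4)→(2, 8): d=(-18,4) right/bottom  bias=-1
    (2,0)@(5, 1): e=[-38,0,114] → ·  [on edge]
    (4,1)@(9, 3): e=[2,12,62] → █
    (5,1)@(11, 3): e=[14,8,54] → █
    (6,1)@(13, 3): e=[26,4,46] → █
    (7,1)@(15, 3): e=[38,0,38] → ·  [on edge]
    (3,2)@(7, 5): e=[6,36,34] → █
    (7,2)@(15, 5): e=[54,20,2] → █
    (8,2)@(17, 5): e=[66,16,-6] → ·
    (2,3)@(5, 7): e=[10,60,6] → █
    (3,3)@(7, 7): e=[22,56,-2] → ·
    (4,3)@(9, 7): e=[34,52,-10] → ·
    (5,3)@(11, 7): e=[46,48,-18] → ·
  covered (9 px):
    · · · · · · · · · · · ·
    · · · · █ █ █ · · · · ·
    · · · █ █ █ █ █ · · · ·
    · · █ · · · · · · · · ·
    · · · · · · · · · · · ·
    · · · · · · · · · · · ·
    · · · · · · · · · · · ·
    · · · · · · · · · · · ·
    · · · · · · · · · · · ·

Result: [4,8,4]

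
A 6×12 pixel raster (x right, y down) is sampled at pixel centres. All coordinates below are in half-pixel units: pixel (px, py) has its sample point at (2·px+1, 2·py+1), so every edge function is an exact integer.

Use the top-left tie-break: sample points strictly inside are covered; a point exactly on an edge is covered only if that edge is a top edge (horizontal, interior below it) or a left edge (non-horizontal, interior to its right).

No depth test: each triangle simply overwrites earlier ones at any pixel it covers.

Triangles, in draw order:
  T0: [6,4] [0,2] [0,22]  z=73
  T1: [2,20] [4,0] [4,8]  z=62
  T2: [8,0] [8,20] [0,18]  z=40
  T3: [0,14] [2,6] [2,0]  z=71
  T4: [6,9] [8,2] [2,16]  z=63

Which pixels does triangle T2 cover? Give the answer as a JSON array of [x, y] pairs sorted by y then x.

T0:
  2·area = 120  (B↔C swapped to make it positive)
  edge (6, 4)→(0, 22): d=(-6,18) right/bottom  bias=-1
  edge (0, 22)→(0, 2): d=(0,-20) top-left  bias=+0
  edge (0, 2)→(6, 4): d=(6,2) right/bottom  bias=-1
    (3,0)@(7, 1): e=[0,140,-20] → ·  [on edge]
    (0,1)@(1, 3): e=[96,20,4] → █
    (1,1)@(3, 3): e=[60,60,0] → ·  [on edge]
    (0,2)@(1, 5): e=[84,20,16] → █
    (1,2)@(3, 5): e=[48,60,12] → █
    (2,2)@(5, 5): e=[12,100,8] → █
    (3,2)@(7, 5): e=[-24,140,4] → ·
    (4,2)@(9, 5): e=[-60,180,0] → ·  [on edge]
    (0,3)@(1, 7): e=[72,20,28] → █
    (2,3)@(5, 7): e=[0,100,20] → ·  [on edge]
    (0,4)@(1, 9): e=[60,20,40] → █
    (2,4)@(5, 9): e=[-12,100,32] → ·
    (1,6)@(3, 13): e=[0,60,60] → ·  [on edge]
    (0,9)@(1, 19): e=[0,20,100] → ·  [on edge]
  covered (13 px):
    · · · · · ·
    █ · · · · ·
    █ █ █ · · ·
    █ █ · · · ·
    █ █ · · · ·
    █ █ · · · ·
    █ · · · · ·
    █ · · · · ·
    █ · · · · ·
    · · · · · ·
    · · · · · ·
    · · · · · ·
T1:
  2·area = 16
  edge (2, 20)→(4, 0): d=(2,-20) top-left  bias=+0
  edge (4, 0)→(4, 8): d=(0,8) right/bottom  bias=-1
  edge (4, 8)→(2, 20): d=(-2,12) right/bottom  bias=-1
    (1,5)@(3, 11): e=[2,8,6] → █
    (2,5)@(5, 11): e=[42,-8,-18] → ·
    (1,6)@(3, 13): e=[6,8,2] → █
    (2,6)@(5, 13): e=[46,-8,-22] → ·
    (1,7)@(3, 15): e=[10,8,-2] → ·
  covered (2 px):
    · · · · · ·
    · · · · · ·
    · · · · · ·
    · · · · · ·
    · · · · · ·
    · █ · · · ·
    · █ · · · ·
    · · · · · ·
    · · · · · ·
    · · · · · ·
    · · · · · ·
    · · · · · ·
T2:
  2·area = 160
  edge (8, 0)→(8, 20): d=(0,20) right/bottom  bias=-1
  edge (8, 20)→(0, 18): d=(-8,-2) top-left  bias=+0
  edge (0, 18)→(8, 0): d=(8,-18) top-left  bias=+0
    (3,1)@(7, 3): e=[20,134,6] → █
    (4,1)@(9, 3): e=[-20,138,42] → ·
    (3,2)@(7, 5): e=[20,118,22] → █
    (4,2)@(9, 5): e=[-20,122,58] → ·
    (2,3)@(5, 7): e=[60,98,2] → █
    (4,3)@(9, 7): e=[-20,106,74] → ·
    (2,4)@(5, 9): e=[60,82,18] → █
    (4,4)@(9, 9): e=[-20,90,90] → ·
    (2,5)@(5, 11): e=[60,66,34] → █
    (4,5)@(9, 11): e=[-20,74,106] → ·
    (1,6)@(3, 13): e=[100,46,14] → █
    (4,6)@(9, 13): e=[-20,58,122] → ·
  covered (20 px):
    · · · · · ·
    · · · █ · ·
    · · · █ · ·
    · · █ █ · ·
    · · █ █ · ·
    · · █ █ · ·
    · █ █ █ · ·
    · █ █ █ · ·
    █ █ █ █ · ·
    · · █ █ · ·
    · · · · · ·
    · · · · · ·
T3:
  2·area = 12  (B↔C swapped to make it positive)
  edge (0, 14)→(2, 0): d=(2,-14) top-left  bias=+0
  edge (2, 0)→(2, 6): d=(0,6) right/bottom  bias=-1
  edge (2, 6)→(0, 14): d=(-2,8) right/bottom  bias=-1
    (0,3)@(1, 7): e=[0,6,6] → █  [on edge]
    (1,3)@(3, 7): e=[28,-6,-10] → ·
    (0,4)@(1, 9): e=[4,6,2] → █
    (1,4)@(3, 9): e=[32,-6,-14] → ·
    (0,5)@(1, 11): e=[8,6,-2] → ·
  covered (2 px):
    · · · · · ·
    · · · · · ·
    · · · · · ·
    █ · · · · ·
    █ · · · · ·
    · · · · · ·
    · · · · · ·
    · · · · · ·
    · · · · · ·
    · · · · · ·
    · · · · · ·
    · · · · · ·
T4:
  2·area = 14  (B↔C swapped to make it positive)
  edge (6, 9)→(2, 16): d=(-4,7) right/bottom  bias=-1
  edge (2, 16)→(8, 2): d=(6,-14) top-left  bias=+0
  edge (8, 2)→(6, 9): d=(-2,7) right/bottom  bias=-1
    (3,2)@(7, 5): e=[9,4,1] → █
    (4,2)@(9, 5): e=[-5,32,-13] → ·
    (3,3)@(7, 7): e=[1,16,-3] → ·
    (2,4)@(5, 9): e=[7,0,7] → █  [on edge]
    (3,4)@(7, 9): e=[-7,28,-7] → ·
    (2,5)@(5, 11): e=[-1,12,3] → ·
  covered (2 px):
    · · · · · ·
    · · · · · ·
    · · · █ · ·
    · · · · · ·
    · · █ · · ·
    · · · · · ·
    · · · · · ·
    · · · · · ·
    · · · · · ·
    · · · · · ·
    · · · · · ·
    · · · · · ·

Result: [[3,1],[3,2],[2,3],[3,3],[2,4],[3,4],[2,5],[3,5],[1,6],[2,6],[3,6],[1,7],[2,7],[3,7],[0,8],[1,8],[2,8],[3,8],[2,9],[3,9]]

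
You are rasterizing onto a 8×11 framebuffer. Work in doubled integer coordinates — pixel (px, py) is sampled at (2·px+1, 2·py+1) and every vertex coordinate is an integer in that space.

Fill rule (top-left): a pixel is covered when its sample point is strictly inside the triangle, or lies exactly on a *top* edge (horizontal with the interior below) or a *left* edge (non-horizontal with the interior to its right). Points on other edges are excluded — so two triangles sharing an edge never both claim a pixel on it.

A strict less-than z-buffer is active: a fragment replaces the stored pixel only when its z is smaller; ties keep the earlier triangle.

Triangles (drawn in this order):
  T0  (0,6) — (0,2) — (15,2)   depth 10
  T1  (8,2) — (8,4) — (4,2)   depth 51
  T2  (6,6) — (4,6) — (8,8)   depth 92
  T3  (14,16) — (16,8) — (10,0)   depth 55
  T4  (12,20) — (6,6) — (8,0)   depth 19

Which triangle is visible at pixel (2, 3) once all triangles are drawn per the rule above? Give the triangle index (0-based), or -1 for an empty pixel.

T0:
  2·area = 60
  edge (0, 6)→(0, 2): d=(0,-4) top-left  bias=+0
  edge (0, 2)→(15, 2): d=(15,0) top-left  bias=+0
  edge (15, 2)→(0, 6): d=(-15,4) right/bottom  bias=-1
    (0,1)@(1, 3): e=[4,15,41] → █
    (1,1)@(3, 3): e=[12,15,33] → █
    (2,1)@(5, 3): e=[20,15,25] → █
    (3,1)@(7, 3): e=[28,15,17] → █
    (4,1)@(9, 3): e=[36,15,9] → █
    (5,1)@(11, 3): e=[44,15,1] → █
    (6,1)@(13, 3): e=[52,15,-7] → ·
    (0,2)@(1, 5): e=[4,45,11] → █
    (2,2)@(5, 5): e=[20,45,-5] → ·
    (3,2)@(7, 5): e=[28,45,-13] → ·
    (4,2)@(9, 5): e=[36,45,-21] → ·
    (5,2)@(11, 5): e=[44,45,-29] → ·
  covered (8 px):
    · · · · · · · ·
    █ █ █ █ █ █ · ·
    █ █ · · · · · ·
    · · · · · · · ·
    · · · · · · · ·
    · · · · · · · ·
    · · · · · · · ·
    · · · · · · · ·
    · · · · · · · ·
    · · · · · · · ·
    · · · · · · · ·
T1:
  2·area = 8
  edge (8, 2)→(8, 4): d=(0,2) right/bottom  bias=-1
  edge (8, 4)→(4, 2): d=(-4,-2) top-left  bias=+0
  edge (4, 2)→(8, 2): d=(4,0) top-left  bias=+0
    (3,1)@(7, 3): e=[2,2,4] → █
    (4,1)@(9, 3): e=[-2,6,4] → ·
    (3,2)@(7, 5): e=[2,-6,12] → ·
  covered (1 px):
    · · · · · · · ·
    · · · █ · · · ·
    · · · · · · · ·
    · · · · · · · ·
    · · · · · · · ·
    · · · · · · · ·
    · · · · · · · ·
    · · · · · · · ·
    · · · · · · · ·
    · · · · · · · ·
    · · · · · · · ·
T2:
  2·area = 4  (B↔C swapped to make it positive)
  edge (6, 6)→(8, 8): d=(2,2) right/bottom  bias=-1
  edge (8, 8)→(4, 6): d=(-4,-2) top-left  bias=+0
  edge (4, 6)→(6, 6): d=(2,0) top-left  bias=+0
    (0,0)@(1, 1): e=[0,14,-10] → ·  [on edge]
    (1,1)@(3, 3): e=[0,10,-6] → ·  [on edge]
    (2,2)@(5, 5): e=[0,6,-2] → ·  [on edge]
    (3,3)@(7, 7): e=[0,2,2] → ·  [on edge]
    (4,4)@(9, 9): e=[0,-2,6] → ·  [on edge]
    (5,5)@(11, 11): e=[0,-6,10] → ·  [on edge]
    (6,6)@(13, 13): e=[0,-10,14] → ·  [on edge]
    (7,7)@(15, 15): e=[0,-14,18] → ·  [on edge]
  covered (0 px):
    · · · · · · · ·
    · · · · · · · ·
    · · · · · · · ·
    · · · · · · · ·
    · · · · · · · ·
    · · · · · · · ·
    · · · · · · · ·
    · · · · · · · ·
    · · · · · · · ·
    · · · · · · · ·
    · · · · · · · ·
T3:
  2·area = 64  (B↔C swapped to make it positive)
  edge (14, 16)→(10, 0): d=(-4,-16) top-left  bias=+0
  edge (10, 0)→(16, 8): d=(6,8) right/bottom  bias=-1
  edge (16, 8)→(14, 16): d=(-2,8) right/bottom  bias=-1
    (5,1)@(11, 3): e=[4,10,50] → █
    (6,1)@(13, 3): e=[36,-6,34] → ·
    (5,2)@(11, 5): e=[-4,22,46] → ·
    (6,2)@(13, 5): e=[28,6,30] → █
    (7,2)@(15, 5): e=[60,-10,14] → ·
    (6,3)@(13, 7): e=[20,18,26] → █
    (7,3)@(15, 7): e=[52,2,10] → █
    (6,4)@(13, 9): e=[12,30,22] → █
    (6,5)@(13, 11): e=[4,42,18] → █
    (6,6)@(13, 13): e=[-4,54,14] → ·
    (7,6)@(15, 13): e=[28,38,-2] → ·
  covered (8 px):
    · · · · · · · ·
    · · · · · █ · ·
    · · · · · · █ ·
    · · · · · · █ █
    · · · · · · █ █
    · · · · · · █ █
    · · · · · · · ·
    · · · · · · · ·
    · · · · · · · ·
    · · · · · · · ·
    · · · · · · · ·
T4:
  2·area = 64
  edge (12, 20)→(6, 6): d=(-6,-14) top-left  bias=+0
  edge (6, 6)→(8, 0): d=(2,-6) top-left  bias=+0
  edge (8, 0)→(12, 20): d=(4,20) right/bottom  bias=-1
    (3,1)@(7, 3): e=[32,0,32] → █  [on edge]
    (4,1)@(9, 3): e=[60,12,-8] → ·
    (3,2)@(7, 5): e=[20,4,40] → █
    (4,2)@(9, 5): e=[48,16,0] → ·  [on edge]
    (3,3)@(7, 7): e=[8,8,48] → █
    (4,3)@(9, 7): e=[36,20,8] → █
    (5,3)@(11, 7): e=[64,32,-32] → ·
    (2,4)@(5, 9): e=[-32,0,96] → ·  [on edge]
    (3,4)@(7, 9): e=[-4,12,56] → ·
    (4,4)@(9, 9): e=[24,24,16] → █
    (5,4)@(11, 9): e=[52,36,-24] → ·
    (4,5)@(9, 11): e=[12,28,24] → █
    (4,6)@(9, 13): e=[0,32,32] → █  [on edge]
    (1,7)@(3, 15): e=[-96,0,160] → ·  [on edge]
    (5,7)@(11, 15): e=[16,48,0] → ·  [on edge]
    (0,10)@(1, 21): e=[-160,0,224] → ·  [on edge]
  covered (8 px):
    · · · · · · · ·
    · · · █ · · · ·
    · · · █ · · · ·
    · · · █ █ · · ·
    · · · · █ · · ·
    · · · · █ · · ·
    · · · · █ · · ·
    · · · · · · · ·
    · · · · · █ · ·
    · · · · · · · ·
    · · · · · · · ·

Z-buffer (winner per pixel, '.' = empty):
  . . . . . . . .
  0 0 0 0 0 0 . .
  0 0 . 4 . . 3 .
  . . . 4 4 . 3 3
  . . . . 4 . 3 3
  . . . . 4 . 3 3
  . . . . 4 . . .
  . . . . . . . .
  . . . . . 4 . .
  . . . . . . . .
  . . . . . . . .

Result: -1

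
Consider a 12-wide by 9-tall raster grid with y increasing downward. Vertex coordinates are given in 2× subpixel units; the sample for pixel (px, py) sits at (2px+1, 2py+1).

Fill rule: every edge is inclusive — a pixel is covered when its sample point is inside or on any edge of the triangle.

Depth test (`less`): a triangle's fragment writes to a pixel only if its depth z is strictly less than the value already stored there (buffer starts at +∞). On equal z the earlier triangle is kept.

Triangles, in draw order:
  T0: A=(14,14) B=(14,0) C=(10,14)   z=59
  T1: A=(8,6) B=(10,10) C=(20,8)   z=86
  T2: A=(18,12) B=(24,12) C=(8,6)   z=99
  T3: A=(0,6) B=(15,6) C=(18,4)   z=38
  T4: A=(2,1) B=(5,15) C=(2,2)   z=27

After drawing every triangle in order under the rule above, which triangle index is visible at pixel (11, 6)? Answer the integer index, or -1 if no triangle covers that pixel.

T0:
  2·area = 56  (B↔C swapped to make it positive)
  edge (14, 14)→(10, 14): d=(-4,0) inclusive
  edge (10, 14)→(14, 0): d=(4,-14) inclusive
  edge (14, 0)→(14, 14): d=(0,14) inclusive
    (6,2)@(13, 5): e=[36,6,14] → #
    (7,2)@(15, 5): e=[36,34,-14] → ·
    (6,3)@(13, 7): e=[28,14,14] → #
    (7,3)@(15, 7): e=[28,42,-14] → ·
    (6,4)@(13, 9): e=[20,22,14] → #
    (7,4)@(15, 9): e=[20,50,-14] → ·
    (5,5)@(11, 11): e=[12,2,42] → #
    (7,5)@(15, 11): e=[12,58,-14] → ·
    (5,6)@(11, 13): e=[4,10,42] → #
    (7,6)@(15, 13): e=[4,66,-14] → ·
    (5,7)@(11, 15): e=[-4,18,42] → ·
    (6,7)@(13, 15): e=[-4,46,14] → ·
  covered (7 px):
    · · · · · · · · · · · ·
    · · · · · · · · · · · ·
    · · · · · · # · · · · ·
    · · · · · · # · · · · ·
    · · · · · · # · · · · ·
    · · · · · # # · · · · ·
    · · · · · # # · · · · ·
    · · · · · · · · · · · ·
    · · · · · · · · · · · ·
T1:
  2·area = 44  (B↔C swapped to make it positive)
  edge (8, 6)→(20, 8): d=(12,2) inclusive
  edge (20, 8)→(10, 10): d=(-10,2) inclusive
  edge (10, 10)→(8, 6): d=(-2,-4) inclusive
    (4,3)@(9, 7): e=[10,32,2] → #
    (5,3)@(11, 7): e=[6,28,10] → #
    (6,3)@(13, 7): e=[2,24,18] → #
    (7,3)@(15, 7): e=[-2,20,26] → ·
    (4,4)@(9, 9): e=[34,12,-2] → ·
    (5,4)@(11, 9): e=[30,8,6] → #
    (7,4)@(15, 9): e=[22,0,22] → #  [on edge]
    (8,4)@(17, 9): e=[18,-4,30] → ·
    (2,5)@(5, 11): e=[66,0,-22] → ·  [on edge]
    (5,5)@(11, 11): e=[54,-12,2] → ·
    (6,5)@(13, 11): e=[50,-16,10] → ·
    (7,5)@(15, 11): e=[46,-20,18] → ·
  covered (6 px):
    · · · · · · · · · · · ·
    · · · · · · · · · · · ·
    · · · · · · · · · · · ·
    · · · · # # # · · · · ·
    · · · · · # # # · · · ·
    · · · · · · · · · · · ·
    · · · · · · · · · · · ·
    · · · · · · · · · · · ·
    · · · · · · · · · · · ·
T2:
  2·area = 36  (B↔C swapped to make it positive)
  edge (18, 12)→(8, 6): d=(-10,-6) inclusive
  edge (8, 6)→(24, 12): d=(16,6) inclusive
  edge (24, 12)→(18, 12): d=(-6,0) inclusive
    (1,1)@(3, 3): e=[0,-18,54] → ·  [on edge]
    (6,4)@(13, 9): e=[0,18,18] → #  [on edge]
    (7,4)@(15, 9): e=[12,6,18] → #
    (8,4)@(17, 9): e=[24,-6,18] → ·
    (6,5)@(13, 11): e=[-20,50,6] → ·
    (7,5)@(15, 11): e=[-8,38,6] → ·
    (8,5)@(17, 11): e=[4,26,6] → #
    (9,5)@(19, 11): e=[16,14,6] → #
    (10,5)@(21, 11): e=[28,2,6] → #
    (11,5)@(23, 11): e=[40,-10,6] → ·
    (8,6)@(17, 13): e=[-16,58,-6] → ·
    (9,6)@(19, 13): e=[-4,46,-6] → ·
    (11,7)@(23, 15): e=[0,54,-18] → ·  [on edge]
  covered (5 px):
    · · · · · · · · · · · ·
    · · · · · · · · · · · ·
    · · · · · · · · · · · ·
    · · · · · · · · · · · ·
    · · · · · · # # · · · ·
    · · · · · · · · # # # ·
    · · · · · · · · · · · ·
    · · · · · · · · · · · ·
    · · · · · · · · · · · ·
T3:
  2·area = 30  (B↔C swapped to make it positive)
  edge (0, 6)→(18, 4): d=(18,-2) inclusive
  edge (18, 4)→(15, 6): d=(-3,2) inclusive
  edge (15, 6)→(0, 6): d=(-15,0) inclusive
    (4,2)@(9, 5): e=[0,15,15] → #  [on edge]
    (5,2)@(11, 5): e=[4,11,15] → #
    (6,2)@(13, 5): e=[8,7,15] → #
    (7,2)@(15, 5): e=[12,3,15] → #
    (8,2)@(17, 5): e=[16,-1,15] → ·
    (4,3)@(9, 7): e=[36,9,-15] → ·
    (5,3)@(11, 7): e=[40,5,-15] → ·
    (6,3)@(13, 7): e=[44,1,-15] → ·
    (7,3)@(15, 7): e=[48,-3,-15] → ·
  covered (4 px):
    · · · · · · · · · · · ·
    · · · · · · · · · · · ·
    · · · · # # # # · · · ·
    · · · · · · · · · · · ·
    · · · · · · · · · · · ·
    · · · · · · · · · · · ·
    · · · · · · · · · · · ·
    · · · · · · · · · · · ·
    · · · · · · · · · · · ·
T4:
  2·area = 3
  edge (2, 1)→(5, 15): d=(3,14) inclusive
  edge (5, 15)→(2, 2): d=(-3,-13) inclusive
  edge (2, 2)→(2, 1): d=(0,-1) inclusive
    (2,7)@(5, 15): e=[0,0,3] → #  [on edge]
    (3,7)@(7, 15): e=[-28,26,5] → ·
    (2,8)@(5, 17): e=[6,-6,3] → ·
  covered (1 px):
    · · · · · · · · · · · ·
    · · · · · · · · · · · ·
    · · · · · · · · · · · ·
    · · · · · · · · · · · ·
    · · · · · · · · · · · ·
    · · · · · · · · · · · ·
    · · · · · · · · · · · ·
    · · # · · · · · · · · ·
    · · · · · · · · · · · ·

Z-buffer (winner per pixel, '.' = empty):
  . . . . . . . . . . . .
  . . . . . . . . . . . .
  . . . . 3 3 3 3 . . . .
  . . . . 1 1 0 . . . . .
  . . . . . 1 0 1 . . . .
  . . . . . 0 0 . 2 2 2 .
  . . . . . 0 0 . . . . .
  . . 4 . . . . . . . . .
  . . . . . . . . . . . .

Result: -1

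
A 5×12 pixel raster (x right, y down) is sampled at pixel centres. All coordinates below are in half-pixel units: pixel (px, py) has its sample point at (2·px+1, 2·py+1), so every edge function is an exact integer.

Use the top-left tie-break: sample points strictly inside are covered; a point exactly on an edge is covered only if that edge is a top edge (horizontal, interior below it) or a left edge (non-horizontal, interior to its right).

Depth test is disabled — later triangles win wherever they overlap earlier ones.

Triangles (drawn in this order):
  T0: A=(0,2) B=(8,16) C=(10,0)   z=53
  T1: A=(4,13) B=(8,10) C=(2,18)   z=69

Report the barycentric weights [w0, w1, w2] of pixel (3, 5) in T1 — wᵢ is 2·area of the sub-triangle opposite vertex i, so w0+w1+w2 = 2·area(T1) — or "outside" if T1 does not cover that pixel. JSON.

T0:
  2·area = 156  (B↔C swapped to make it positive)
  edge (0, 2)→(10, 0): d=(10,-2) top-left  bias=+0
  edge (10, 0)→(8, 16): d=(-2,16) right/bottom  bias=-1
  edge (8, 16)→(0, 2): d=(-8,-14) top-left  bias=+0
    (2,0)@(5, 1): e=[0,78,78] → X  [on edge]
    (3,0)@(7, 1): e=[4,46,106] → X
    (4,0)@(9, 1): e=[8,14,134] → X
    (0,1)@(1, 3): e=[12,138,6] → X
    (1,1)@(3, 3): e=[16,106,34] → X
    (0,2)@(1, 5): e=[32,134,-10] → .
    (1,2)@(3, 5): e=[36,102,18] → X
    (1,3)@(3, 7): e=[56,98,2] → X
    (1,4)@(3, 9): e=[76,94,-14] → .
    (2,4)@(5, 9): e=[80,62,14] → X
    (4,4)@(9, 9): e=[88,-2,70] → .
    (2,5)@(5, 11): e=[100,58,-2] → .
  covered (20 px):
    . . X X X
    X X X X X
    . X X X X
    . X X X X
    . . X X .
    . . . X .
    . . . X .
    . . . . .
    . . . . .
    . . . . .
    . . . . .
    . . . . .
T1:
  2·area = 14
  edge (4, 13)→(8, 10): d=(4,-3) top-left  bias=+0
  edge (8, 10)→(2, 18): d=(-6,8) right/bottom  bias=-1
  edge (2, 18)→(4, 13): d=(2,-5) top-left  bias=+0
    (3,5)@(7, 11): e=[1,2,11] → X
    (4,5)@(9, 11): e=[7,-14,21] → .
    (2,6)@(5, 13): e=[3,6,5] → X
    (3,6)@(7, 13): e=[9,-10,15] → .
    (2,7)@(5, 15): e=[11,-6,9] → .
  covered (2 px):
    . . . . .
    . . . . .
    . . . . .
    . . . . .
    . . . . .
    . . . X .
    . . X . .
    . . . . .
    . . . . .
    . . . . .
    . . . . .
    . . . . .

Result: [2,11,1]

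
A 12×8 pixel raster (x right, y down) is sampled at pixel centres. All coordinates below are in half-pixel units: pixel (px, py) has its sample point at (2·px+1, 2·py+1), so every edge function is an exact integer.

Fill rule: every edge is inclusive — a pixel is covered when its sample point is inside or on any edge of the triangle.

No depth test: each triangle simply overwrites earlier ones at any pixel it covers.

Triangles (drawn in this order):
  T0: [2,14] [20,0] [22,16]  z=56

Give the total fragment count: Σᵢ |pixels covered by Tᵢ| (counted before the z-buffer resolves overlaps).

T0:
  2·area = 316
  edge (2, 14)→(20, 0): d=(18,-14) inclusive
  edge (20, 0)→(22, 16): d=(2,16) inclusive
  edge (22, 16)→(2, 14): d=(-20,-2) inclusive
    (9,0)@(19, 1): e=[4,18,294] → X
    (10,0)@(21, 1): e=[32,-14,298] → .
    (8,1)@(17, 3): e=[12,54,250] → X
    (10,1)@(21, 3): e=[68,-10,258] → .
    (7,2)@(15, 5): e=[20,90,206] → X
    (10,2)@(21, 5): e=[104,-6,218] → .
    (5,3)@(11, 7): e=[0,158,158] → X  [on edge]
    (6,3)@(13, 7): e=[28,126,162] → X
    (10,3)@(21, 7): e=[140,-2,178] → .
    (4,4)@(9, 9): e=[8,194,114] → X
    (10,4)@(21, 9): e=[176,2,138] → X
    (11,4)@(23, 9): e=[204,-30,142] → .
  covered (40 px):
    . . . . . . . . . X . .
    . . . . . . . . X X . .
    . . . . . . . X X X . .
    . . . . . X X X X X . .
    . . . . X X X X X X X .
    . . . X X X X X X X X .
    . . X X X X X X X X X .
    . . . . . . X X X X X .

Answer: 40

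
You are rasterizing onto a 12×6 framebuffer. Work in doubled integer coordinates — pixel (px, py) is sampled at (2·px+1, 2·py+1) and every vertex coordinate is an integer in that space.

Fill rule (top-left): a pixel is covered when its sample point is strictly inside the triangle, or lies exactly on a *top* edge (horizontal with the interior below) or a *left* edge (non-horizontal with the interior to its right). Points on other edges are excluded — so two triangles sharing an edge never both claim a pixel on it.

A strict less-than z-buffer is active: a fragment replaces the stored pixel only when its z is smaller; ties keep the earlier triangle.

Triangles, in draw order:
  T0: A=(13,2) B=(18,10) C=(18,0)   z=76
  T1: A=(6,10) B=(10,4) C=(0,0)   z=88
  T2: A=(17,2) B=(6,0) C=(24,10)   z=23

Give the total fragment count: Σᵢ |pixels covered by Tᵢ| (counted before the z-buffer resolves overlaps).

T0:
  2·area = 50  (B↔C swapped to make it positive)
  edge (13, 2)→(18, 0): d=(5,-2) top-left  bias=+0
  edge (18, 0)→(18, 10): d=(0,10) right/bottom  bias=-1
  edge (18, 10)→(13, 2): d=(-5,-8) top-left  bias=+0
    (8,0)@(17, 1): e=[3,10,37] → X
    (9,0)@(19, 1): e=[7,-10,53] → .
    (7,1)@(15, 3): e=[9,30,11] → X
    (9,1)@(19, 3): e=[17,-10,43] → .
    (7,2)@(15, 5): e=[19,30,1] → X
    (9,2)@(19, 5): e=[27,-10,33] → .
    (7,3)@(15, 7): e=[29,30,-9] → .
    (8,3)@(17, 7): e=[33,10,7] → X
    (9,3)@(19, 7): e=[37,-10,23] → .
    (8,4)@(17, 9): e=[43,10,-3] → .
  covered (6 px):
    . . . . . . . . X . . .
    . . . . . . . X X . . .
    . . . . . . . X X . . .
    . . . . . . . . X . . .
    . . . . . . . . . . . .
    . . . . . . . . . . . .
T1:
  2·area = 76  (B↔C swapped to make it positive)
  edge (6, 10)→(0, 0): d=(-6,-10) top-left  bias=+0
  edge (0, 0)→(10, 4): d=(10,4) right/bottom  bias=-1
  edge (10, 4)→(6, 10): d=(-4,6) right/bottom  bias=-1
    (0,0)@(1, 1): e=[4,6,66] → X
    (1,0)@(3, 1): e=[24,-2,54] → .
    (0,1)@(1, 3): e=[-8,26,58] → .
    (1,1)@(3, 3): e=[12,18,46] → X
    (2,1)@(5, 3): e=[32,10,34] → X
    (3,1)@(7, 3): e=[52,2,22] → X
    (4,1)@(9, 3): e=[72,-6,10] → .
    (1,2)@(3, 5): e=[0,38,38] → X  [on edge]
    (4,2)@(9, 5): e=[60,14,2] → X
    (5,2)@(11, 5): e=[80,6,-10] → .
    (1,3)@(3, 7): e=[-12,58,30] → .
    (2,3)@(5, 7): e=[8,50,18] → X
  covered (10 px):
    X . . . . . . . . . . .
    . X X X . . . . . . . .
    . X X X X . . . . . . .
    . . X X . . . . . . . .
    . . . . . . . . . . . .
    . . . . . . . . . . . .
T2:
  2·area = 74  (B↔C swapped to make it positive)
  edge (17, 2)→(24, 10): d=(7,8) right/bottom  bias=-1
  edge (24, 10)→(6, 0): d=(-18,-10) top-left  bias=+0
  edge (6, 0)→(17, 2): d=(11,2) right/bottom  bias=-1
    (4,0)@(9, 1): e=[57,12,5] → X
    (5,0)@(11, 1): e=[41,32,1] → X
    (6,0)@(13, 1): e=[25,52,-3] → .
    (4,1)@(9, 3): e=[71,-24,27] → .
    (5,1)@(11, 3): e=[55,-4,23] → .
    (6,1)@(13, 3): e=[39,16,19] → X
    (7,1)@(15, 3): e=[23,36,15] → X
    (8,1)@(17, 3): e=[7,56,11] → X
    (9,1)@(19, 3): e=[-9,76,7] → .
    (6,2)@(13, 5): e=[53,-20,41] → .
    (7,2)@(15, 5): e=[37,0,37] → X  [on edge]
    (9,2)@(19, 5): e=[5,40,29] → X
  covered (11 px):
    . . . . X X . . . . . .
    . . . . . . X X X . . .
    . . . . . . . X X X . .
    . . . . . . . . . X X .
    . . . . . . . . . . . X
    . . . . . . . . . . . .

Answer: 27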